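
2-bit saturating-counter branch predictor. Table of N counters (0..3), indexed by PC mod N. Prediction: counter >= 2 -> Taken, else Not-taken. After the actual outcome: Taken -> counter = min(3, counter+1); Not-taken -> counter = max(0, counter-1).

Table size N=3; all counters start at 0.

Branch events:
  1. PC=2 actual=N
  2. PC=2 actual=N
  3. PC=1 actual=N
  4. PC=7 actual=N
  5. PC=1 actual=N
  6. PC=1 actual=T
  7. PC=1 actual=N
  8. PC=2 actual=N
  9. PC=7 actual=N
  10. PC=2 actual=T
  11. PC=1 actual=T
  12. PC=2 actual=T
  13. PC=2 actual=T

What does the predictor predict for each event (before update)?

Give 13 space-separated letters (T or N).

Answer: N N N N N N N N N N N N T

Derivation:
Ev 1: PC=2 idx=2 pred=N actual=N -> ctr[2]=0
Ev 2: PC=2 idx=2 pred=N actual=N -> ctr[2]=0
Ev 3: PC=1 idx=1 pred=N actual=N -> ctr[1]=0
Ev 4: PC=7 idx=1 pred=N actual=N -> ctr[1]=0
Ev 5: PC=1 idx=1 pred=N actual=N -> ctr[1]=0
Ev 6: PC=1 idx=1 pred=N actual=T -> ctr[1]=1
Ev 7: PC=1 idx=1 pred=N actual=N -> ctr[1]=0
Ev 8: PC=2 idx=2 pred=N actual=N -> ctr[2]=0
Ev 9: PC=7 idx=1 pred=N actual=N -> ctr[1]=0
Ev 10: PC=2 idx=2 pred=N actual=T -> ctr[2]=1
Ev 11: PC=1 idx=1 pred=N actual=T -> ctr[1]=1
Ev 12: PC=2 idx=2 pred=N actual=T -> ctr[2]=2
Ev 13: PC=2 idx=2 pred=T actual=T -> ctr[2]=3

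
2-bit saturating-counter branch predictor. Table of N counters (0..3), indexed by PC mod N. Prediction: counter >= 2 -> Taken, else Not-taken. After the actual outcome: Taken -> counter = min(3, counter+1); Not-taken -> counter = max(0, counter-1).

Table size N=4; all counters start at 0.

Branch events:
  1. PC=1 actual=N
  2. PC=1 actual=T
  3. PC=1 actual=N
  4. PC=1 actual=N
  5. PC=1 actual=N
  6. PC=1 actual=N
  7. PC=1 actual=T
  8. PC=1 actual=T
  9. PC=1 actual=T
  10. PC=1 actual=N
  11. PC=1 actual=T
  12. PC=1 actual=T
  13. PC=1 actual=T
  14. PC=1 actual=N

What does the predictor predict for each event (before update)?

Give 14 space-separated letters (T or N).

Answer: N N N N N N N N T T T T T T

Derivation:
Ev 1: PC=1 idx=1 pred=N actual=N -> ctr[1]=0
Ev 2: PC=1 idx=1 pred=N actual=T -> ctr[1]=1
Ev 3: PC=1 idx=1 pred=N actual=N -> ctr[1]=0
Ev 4: PC=1 idx=1 pred=N actual=N -> ctr[1]=0
Ev 5: PC=1 idx=1 pred=N actual=N -> ctr[1]=0
Ev 6: PC=1 idx=1 pred=N actual=N -> ctr[1]=0
Ev 7: PC=1 idx=1 pred=N actual=T -> ctr[1]=1
Ev 8: PC=1 idx=1 pred=N actual=T -> ctr[1]=2
Ev 9: PC=1 idx=1 pred=T actual=T -> ctr[1]=3
Ev 10: PC=1 idx=1 pred=T actual=N -> ctr[1]=2
Ev 11: PC=1 idx=1 pred=T actual=T -> ctr[1]=3
Ev 12: PC=1 idx=1 pred=T actual=T -> ctr[1]=3
Ev 13: PC=1 idx=1 pred=T actual=T -> ctr[1]=3
Ev 14: PC=1 idx=1 pred=T actual=N -> ctr[1]=2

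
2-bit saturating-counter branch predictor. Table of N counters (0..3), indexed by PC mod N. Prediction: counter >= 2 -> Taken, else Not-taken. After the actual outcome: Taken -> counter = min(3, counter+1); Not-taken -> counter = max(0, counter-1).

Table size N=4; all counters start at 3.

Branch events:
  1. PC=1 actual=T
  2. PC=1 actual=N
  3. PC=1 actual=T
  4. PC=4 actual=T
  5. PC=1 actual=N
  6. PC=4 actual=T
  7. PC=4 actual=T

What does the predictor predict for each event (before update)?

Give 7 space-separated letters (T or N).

Ev 1: PC=1 idx=1 pred=T actual=T -> ctr[1]=3
Ev 2: PC=1 idx=1 pred=T actual=N -> ctr[1]=2
Ev 3: PC=1 idx=1 pred=T actual=T -> ctr[1]=3
Ev 4: PC=4 idx=0 pred=T actual=T -> ctr[0]=3
Ev 5: PC=1 idx=1 pred=T actual=N -> ctr[1]=2
Ev 6: PC=4 idx=0 pred=T actual=T -> ctr[0]=3
Ev 7: PC=4 idx=0 pred=T actual=T -> ctr[0]=3

Answer: T T T T T T T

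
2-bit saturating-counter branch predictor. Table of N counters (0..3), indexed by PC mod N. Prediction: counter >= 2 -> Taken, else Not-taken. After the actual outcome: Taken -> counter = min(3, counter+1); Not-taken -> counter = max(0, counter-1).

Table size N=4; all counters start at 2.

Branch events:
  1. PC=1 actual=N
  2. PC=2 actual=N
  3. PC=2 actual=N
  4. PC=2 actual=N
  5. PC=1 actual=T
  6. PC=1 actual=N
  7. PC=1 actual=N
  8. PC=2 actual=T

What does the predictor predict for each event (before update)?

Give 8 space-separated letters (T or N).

Ev 1: PC=1 idx=1 pred=T actual=N -> ctr[1]=1
Ev 2: PC=2 idx=2 pred=T actual=N -> ctr[2]=1
Ev 3: PC=2 idx=2 pred=N actual=N -> ctr[2]=0
Ev 4: PC=2 idx=2 pred=N actual=N -> ctr[2]=0
Ev 5: PC=1 idx=1 pred=N actual=T -> ctr[1]=2
Ev 6: PC=1 idx=1 pred=T actual=N -> ctr[1]=1
Ev 7: PC=1 idx=1 pred=N actual=N -> ctr[1]=0
Ev 8: PC=2 idx=2 pred=N actual=T -> ctr[2]=1

Answer: T T N N N T N N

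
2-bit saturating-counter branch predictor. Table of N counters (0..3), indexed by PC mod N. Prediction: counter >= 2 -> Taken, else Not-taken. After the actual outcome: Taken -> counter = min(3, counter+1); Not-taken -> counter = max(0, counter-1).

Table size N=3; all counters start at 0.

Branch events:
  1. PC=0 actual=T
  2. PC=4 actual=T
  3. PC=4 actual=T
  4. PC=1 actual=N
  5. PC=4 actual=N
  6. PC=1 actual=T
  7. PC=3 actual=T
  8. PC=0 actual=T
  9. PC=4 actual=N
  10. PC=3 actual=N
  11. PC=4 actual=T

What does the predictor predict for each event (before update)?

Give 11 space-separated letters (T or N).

Ev 1: PC=0 idx=0 pred=N actual=T -> ctr[0]=1
Ev 2: PC=4 idx=1 pred=N actual=T -> ctr[1]=1
Ev 3: PC=4 idx=1 pred=N actual=T -> ctr[1]=2
Ev 4: PC=1 idx=1 pred=T actual=N -> ctr[1]=1
Ev 5: PC=4 idx=1 pred=N actual=N -> ctr[1]=0
Ev 6: PC=1 idx=1 pred=N actual=T -> ctr[1]=1
Ev 7: PC=3 idx=0 pred=N actual=T -> ctr[0]=2
Ev 8: PC=0 idx=0 pred=T actual=T -> ctr[0]=3
Ev 9: PC=4 idx=1 pred=N actual=N -> ctr[1]=0
Ev 10: PC=3 idx=0 pred=T actual=N -> ctr[0]=2
Ev 11: PC=4 idx=1 pred=N actual=T -> ctr[1]=1

Answer: N N N T N N N T N T N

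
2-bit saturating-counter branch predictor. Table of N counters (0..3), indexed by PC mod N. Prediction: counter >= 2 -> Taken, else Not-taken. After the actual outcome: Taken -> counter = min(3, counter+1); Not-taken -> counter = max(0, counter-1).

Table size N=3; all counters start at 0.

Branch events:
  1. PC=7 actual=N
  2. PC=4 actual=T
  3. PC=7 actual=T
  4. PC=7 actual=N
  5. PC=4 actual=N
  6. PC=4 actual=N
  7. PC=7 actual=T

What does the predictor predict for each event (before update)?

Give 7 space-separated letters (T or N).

Ev 1: PC=7 idx=1 pred=N actual=N -> ctr[1]=0
Ev 2: PC=4 idx=1 pred=N actual=T -> ctr[1]=1
Ev 3: PC=7 idx=1 pred=N actual=T -> ctr[1]=2
Ev 4: PC=7 idx=1 pred=T actual=N -> ctr[1]=1
Ev 5: PC=4 idx=1 pred=N actual=N -> ctr[1]=0
Ev 6: PC=4 idx=1 pred=N actual=N -> ctr[1]=0
Ev 7: PC=7 idx=1 pred=N actual=T -> ctr[1]=1

Answer: N N N T N N N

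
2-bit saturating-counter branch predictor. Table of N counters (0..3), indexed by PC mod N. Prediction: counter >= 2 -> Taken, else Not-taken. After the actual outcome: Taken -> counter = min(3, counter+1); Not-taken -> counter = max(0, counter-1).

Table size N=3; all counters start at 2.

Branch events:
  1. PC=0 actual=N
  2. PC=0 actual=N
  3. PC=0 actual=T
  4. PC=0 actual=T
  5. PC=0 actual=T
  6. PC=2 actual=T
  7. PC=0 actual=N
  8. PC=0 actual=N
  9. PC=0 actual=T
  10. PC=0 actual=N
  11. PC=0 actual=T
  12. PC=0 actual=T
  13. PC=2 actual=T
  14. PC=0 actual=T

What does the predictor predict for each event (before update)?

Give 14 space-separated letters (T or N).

Answer: T N N N T T T T N T N T T T

Derivation:
Ev 1: PC=0 idx=0 pred=T actual=N -> ctr[0]=1
Ev 2: PC=0 idx=0 pred=N actual=N -> ctr[0]=0
Ev 3: PC=0 idx=0 pred=N actual=T -> ctr[0]=1
Ev 4: PC=0 idx=0 pred=N actual=T -> ctr[0]=2
Ev 5: PC=0 idx=0 pred=T actual=T -> ctr[0]=3
Ev 6: PC=2 idx=2 pred=T actual=T -> ctr[2]=3
Ev 7: PC=0 idx=0 pred=T actual=N -> ctr[0]=2
Ev 8: PC=0 idx=0 pred=T actual=N -> ctr[0]=1
Ev 9: PC=0 idx=0 pred=N actual=T -> ctr[0]=2
Ev 10: PC=0 idx=0 pred=T actual=N -> ctr[0]=1
Ev 11: PC=0 idx=0 pred=N actual=T -> ctr[0]=2
Ev 12: PC=0 idx=0 pred=T actual=T -> ctr[0]=3
Ev 13: PC=2 idx=2 pred=T actual=T -> ctr[2]=3
Ev 14: PC=0 idx=0 pred=T actual=T -> ctr[0]=3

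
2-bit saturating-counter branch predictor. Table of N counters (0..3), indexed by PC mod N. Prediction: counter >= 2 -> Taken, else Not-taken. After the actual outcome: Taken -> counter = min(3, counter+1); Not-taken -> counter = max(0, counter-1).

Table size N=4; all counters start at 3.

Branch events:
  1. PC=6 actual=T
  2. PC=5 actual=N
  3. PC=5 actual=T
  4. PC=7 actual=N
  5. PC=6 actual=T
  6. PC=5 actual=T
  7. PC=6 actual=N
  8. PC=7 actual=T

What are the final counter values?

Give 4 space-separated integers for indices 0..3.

Ev 1: PC=6 idx=2 pred=T actual=T -> ctr[2]=3
Ev 2: PC=5 idx=1 pred=T actual=N -> ctr[1]=2
Ev 3: PC=5 idx=1 pred=T actual=T -> ctr[1]=3
Ev 4: PC=7 idx=3 pred=T actual=N -> ctr[3]=2
Ev 5: PC=6 idx=2 pred=T actual=T -> ctr[2]=3
Ev 6: PC=5 idx=1 pred=T actual=T -> ctr[1]=3
Ev 7: PC=6 idx=2 pred=T actual=N -> ctr[2]=2
Ev 8: PC=7 idx=3 pred=T actual=T -> ctr[3]=3

Answer: 3 3 2 3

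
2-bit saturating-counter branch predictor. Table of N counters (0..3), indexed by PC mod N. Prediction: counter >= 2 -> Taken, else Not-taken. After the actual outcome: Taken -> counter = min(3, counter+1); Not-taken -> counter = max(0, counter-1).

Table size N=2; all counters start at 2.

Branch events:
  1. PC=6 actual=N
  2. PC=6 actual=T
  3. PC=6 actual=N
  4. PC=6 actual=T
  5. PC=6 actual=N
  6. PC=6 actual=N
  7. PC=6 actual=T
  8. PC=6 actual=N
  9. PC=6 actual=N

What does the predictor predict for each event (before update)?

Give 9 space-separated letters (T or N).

Answer: T N T N T N N N N

Derivation:
Ev 1: PC=6 idx=0 pred=T actual=N -> ctr[0]=1
Ev 2: PC=6 idx=0 pred=N actual=T -> ctr[0]=2
Ev 3: PC=6 idx=0 pred=T actual=N -> ctr[0]=1
Ev 4: PC=6 idx=0 pred=N actual=T -> ctr[0]=2
Ev 5: PC=6 idx=0 pred=T actual=N -> ctr[0]=1
Ev 6: PC=6 idx=0 pred=N actual=N -> ctr[0]=0
Ev 7: PC=6 idx=0 pred=N actual=T -> ctr[0]=1
Ev 8: PC=6 idx=0 pred=N actual=N -> ctr[0]=0
Ev 9: PC=6 idx=0 pred=N actual=N -> ctr[0]=0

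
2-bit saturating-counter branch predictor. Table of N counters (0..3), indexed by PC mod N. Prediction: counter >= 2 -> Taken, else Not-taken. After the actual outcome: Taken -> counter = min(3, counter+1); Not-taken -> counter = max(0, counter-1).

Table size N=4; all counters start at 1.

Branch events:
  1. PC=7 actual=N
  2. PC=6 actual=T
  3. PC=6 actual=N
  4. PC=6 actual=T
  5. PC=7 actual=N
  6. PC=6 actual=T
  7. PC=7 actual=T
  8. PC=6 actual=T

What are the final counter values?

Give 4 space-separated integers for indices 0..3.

Answer: 1 1 3 1

Derivation:
Ev 1: PC=7 idx=3 pred=N actual=N -> ctr[3]=0
Ev 2: PC=6 idx=2 pred=N actual=T -> ctr[2]=2
Ev 3: PC=6 idx=2 pred=T actual=N -> ctr[2]=1
Ev 4: PC=6 idx=2 pred=N actual=T -> ctr[2]=2
Ev 5: PC=7 idx=3 pred=N actual=N -> ctr[3]=0
Ev 6: PC=6 idx=2 pred=T actual=T -> ctr[2]=3
Ev 7: PC=7 idx=3 pred=N actual=T -> ctr[3]=1
Ev 8: PC=6 idx=2 pred=T actual=T -> ctr[2]=3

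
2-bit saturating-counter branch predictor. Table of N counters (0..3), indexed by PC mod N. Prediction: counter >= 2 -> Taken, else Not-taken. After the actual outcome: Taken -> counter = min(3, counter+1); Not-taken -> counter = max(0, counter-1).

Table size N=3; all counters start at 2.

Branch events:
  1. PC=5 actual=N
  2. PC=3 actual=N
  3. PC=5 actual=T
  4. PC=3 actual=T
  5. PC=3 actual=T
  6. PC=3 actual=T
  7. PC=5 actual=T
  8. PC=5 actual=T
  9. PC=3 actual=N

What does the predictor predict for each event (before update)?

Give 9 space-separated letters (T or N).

Answer: T T N N T T T T T

Derivation:
Ev 1: PC=5 idx=2 pred=T actual=N -> ctr[2]=1
Ev 2: PC=3 idx=0 pred=T actual=N -> ctr[0]=1
Ev 3: PC=5 idx=2 pred=N actual=T -> ctr[2]=2
Ev 4: PC=3 idx=0 pred=N actual=T -> ctr[0]=2
Ev 5: PC=3 idx=0 pred=T actual=T -> ctr[0]=3
Ev 6: PC=3 idx=0 pred=T actual=T -> ctr[0]=3
Ev 7: PC=5 idx=2 pred=T actual=T -> ctr[2]=3
Ev 8: PC=5 idx=2 pred=T actual=T -> ctr[2]=3
Ev 9: PC=3 idx=0 pred=T actual=N -> ctr[0]=2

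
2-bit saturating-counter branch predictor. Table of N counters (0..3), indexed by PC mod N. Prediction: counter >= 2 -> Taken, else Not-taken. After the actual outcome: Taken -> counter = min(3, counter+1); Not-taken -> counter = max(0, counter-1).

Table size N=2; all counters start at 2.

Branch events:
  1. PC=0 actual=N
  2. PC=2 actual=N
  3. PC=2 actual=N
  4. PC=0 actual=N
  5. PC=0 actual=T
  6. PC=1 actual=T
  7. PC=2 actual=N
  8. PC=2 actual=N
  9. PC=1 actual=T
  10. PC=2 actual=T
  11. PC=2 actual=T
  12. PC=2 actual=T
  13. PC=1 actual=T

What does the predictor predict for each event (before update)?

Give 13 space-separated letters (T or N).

Ev 1: PC=0 idx=0 pred=T actual=N -> ctr[0]=1
Ev 2: PC=2 idx=0 pred=N actual=N -> ctr[0]=0
Ev 3: PC=2 idx=0 pred=N actual=N -> ctr[0]=0
Ev 4: PC=0 idx=0 pred=N actual=N -> ctr[0]=0
Ev 5: PC=0 idx=0 pred=N actual=T -> ctr[0]=1
Ev 6: PC=1 idx=1 pred=T actual=T -> ctr[1]=3
Ev 7: PC=2 idx=0 pred=N actual=N -> ctr[0]=0
Ev 8: PC=2 idx=0 pred=N actual=N -> ctr[0]=0
Ev 9: PC=1 idx=1 pred=T actual=T -> ctr[1]=3
Ev 10: PC=2 idx=0 pred=N actual=T -> ctr[0]=1
Ev 11: PC=2 idx=0 pred=N actual=T -> ctr[0]=2
Ev 12: PC=2 idx=0 pred=T actual=T -> ctr[0]=3
Ev 13: PC=1 idx=1 pred=T actual=T -> ctr[1]=3

Answer: T N N N N T N N T N N T T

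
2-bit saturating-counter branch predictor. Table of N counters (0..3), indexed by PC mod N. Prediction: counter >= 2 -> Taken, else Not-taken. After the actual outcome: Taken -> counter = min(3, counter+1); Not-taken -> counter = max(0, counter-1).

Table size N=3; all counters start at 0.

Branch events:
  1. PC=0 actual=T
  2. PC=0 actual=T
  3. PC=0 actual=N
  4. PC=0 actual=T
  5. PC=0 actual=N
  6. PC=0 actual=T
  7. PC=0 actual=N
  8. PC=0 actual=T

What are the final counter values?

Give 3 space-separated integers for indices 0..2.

Ev 1: PC=0 idx=0 pred=N actual=T -> ctr[0]=1
Ev 2: PC=0 idx=0 pred=N actual=T -> ctr[0]=2
Ev 3: PC=0 idx=0 pred=T actual=N -> ctr[0]=1
Ev 4: PC=0 idx=0 pred=N actual=T -> ctr[0]=2
Ev 5: PC=0 idx=0 pred=T actual=N -> ctr[0]=1
Ev 6: PC=0 idx=0 pred=N actual=T -> ctr[0]=2
Ev 7: PC=0 idx=0 pred=T actual=N -> ctr[0]=1
Ev 8: PC=0 idx=0 pred=N actual=T -> ctr[0]=2

Answer: 2 0 0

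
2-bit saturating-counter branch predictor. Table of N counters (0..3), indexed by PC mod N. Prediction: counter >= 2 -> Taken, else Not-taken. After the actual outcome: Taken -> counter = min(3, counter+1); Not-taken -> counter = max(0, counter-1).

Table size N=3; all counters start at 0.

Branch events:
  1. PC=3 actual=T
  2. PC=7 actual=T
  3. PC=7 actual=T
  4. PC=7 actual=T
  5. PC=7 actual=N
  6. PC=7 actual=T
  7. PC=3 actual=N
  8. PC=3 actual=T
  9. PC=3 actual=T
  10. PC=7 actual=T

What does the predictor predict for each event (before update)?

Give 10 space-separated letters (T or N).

Answer: N N N T T T N N N T

Derivation:
Ev 1: PC=3 idx=0 pred=N actual=T -> ctr[0]=1
Ev 2: PC=7 idx=1 pred=N actual=T -> ctr[1]=1
Ev 3: PC=7 idx=1 pred=N actual=T -> ctr[1]=2
Ev 4: PC=7 idx=1 pred=T actual=T -> ctr[1]=3
Ev 5: PC=7 idx=1 pred=T actual=N -> ctr[1]=2
Ev 6: PC=7 idx=1 pred=T actual=T -> ctr[1]=3
Ev 7: PC=3 idx=0 pred=N actual=N -> ctr[0]=0
Ev 8: PC=3 idx=0 pred=N actual=T -> ctr[0]=1
Ev 9: PC=3 idx=0 pred=N actual=T -> ctr[0]=2
Ev 10: PC=7 idx=1 pred=T actual=T -> ctr[1]=3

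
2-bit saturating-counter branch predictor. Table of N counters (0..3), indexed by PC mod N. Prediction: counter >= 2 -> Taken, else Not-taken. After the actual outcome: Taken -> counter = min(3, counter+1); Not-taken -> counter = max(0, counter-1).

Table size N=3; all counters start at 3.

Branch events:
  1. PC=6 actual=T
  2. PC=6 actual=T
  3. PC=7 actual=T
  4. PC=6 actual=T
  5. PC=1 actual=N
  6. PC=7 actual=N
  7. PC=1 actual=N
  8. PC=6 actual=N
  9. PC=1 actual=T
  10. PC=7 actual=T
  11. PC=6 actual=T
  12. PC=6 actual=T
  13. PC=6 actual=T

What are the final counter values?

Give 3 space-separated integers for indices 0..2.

Answer: 3 2 3

Derivation:
Ev 1: PC=6 idx=0 pred=T actual=T -> ctr[0]=3
Ev 2: PC=6 idx=0 pred=T actual=T -> ctr[0]=3
Ev 3: PC=7 idx=1 pred=T actual=T -> ctr[1]=3
Ev 4: PC=6 idx=0 pred=T actual=T -> ctr[0]=3
Ev 5: PC=1 idx=1 pred=T actual=N -> ctr[1]=2
Ev 6: PC=7 idx=1 pred=T actual=N -> ctr[1]=1
Ev 7: PC=1 idx=1 pred=N actual=N -> ctr[1]=0
Ev 8: PC=6 idx=0 pred=T actual=N -> ctr[0]=2
Ev 9: PC=1 idx=1 pred=N actual=T -> ctr[1]=1
Ev 10: PC=7 idx=1 pred=N actual=T -> ctr[1]=2
Ev 11: PC=6 idx=0 pred=T actual=T -> ctr[0]=3
Ev 12: PC=6 idx=0 pred=T actual=T -> ctr[0]=3
Ev 13: PC=6 idx=0 pred=T actual=T -> ctr[0]=3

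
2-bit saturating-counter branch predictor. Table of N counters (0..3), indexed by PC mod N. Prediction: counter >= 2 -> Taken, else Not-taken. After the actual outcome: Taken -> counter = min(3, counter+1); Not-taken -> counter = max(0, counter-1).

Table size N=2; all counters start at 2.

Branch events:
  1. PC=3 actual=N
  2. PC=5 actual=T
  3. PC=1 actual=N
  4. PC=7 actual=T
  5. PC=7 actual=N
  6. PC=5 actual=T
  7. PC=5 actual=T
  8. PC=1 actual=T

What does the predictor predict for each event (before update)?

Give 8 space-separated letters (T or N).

Answer: T N T N T N T T

Derivation:
Ev 1: PC=3 idx=1 pred=T actual=N -> ctr[1]=1
Ev 2: PC=5 idx=1 pred=N actual=T -> ctr[1]=2
Ev 3: PC=1 idx=1 pred=T actual=N -> ctr[1]=1
Ev 4: PC=7 idx=1 pred=N actual=T -> ctr[1]=2
Ev 5: PC=7 idx=1 pred=T actual=N -> ctr[1]=1
Ev 6: PC=5 idx=1 pred=N actual=T -> ctr[1]=2
Ev 7: PC=5 idx=1 pred=T actual=T -> ctr[1]=3
Ev 8: PC=1 idx=1 pred=T actual=T -> ctr[1]=3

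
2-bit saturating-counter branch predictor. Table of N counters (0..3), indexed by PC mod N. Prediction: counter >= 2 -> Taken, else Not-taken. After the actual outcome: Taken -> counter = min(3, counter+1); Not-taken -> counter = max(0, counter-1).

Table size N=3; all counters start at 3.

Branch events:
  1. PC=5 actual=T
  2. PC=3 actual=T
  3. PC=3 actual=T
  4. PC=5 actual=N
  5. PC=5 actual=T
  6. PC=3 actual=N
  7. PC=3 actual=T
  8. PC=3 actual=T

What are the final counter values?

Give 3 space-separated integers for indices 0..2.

Ev 1: PC=5 idx=2 pred=T actual=T -> ctr[2]=3
Ev 2: PC=3 idx=0 pred=T actual=T -> ctr[0]=3
Ev 3: PC=3 idx=0 pred=T actual=T -> ctr[0]=3
Ev 4: PC=5 idx=2 pred=T actual=N -> ctr[2]=2
Ev 5: PC=5 idx=2 pred=T actual=T -> ctr[2]=3
Ev 6: PC=3 idx=0 pred=T actual=N -> ctr[0]=2
Ev 7: PC=3 idx=0 pred=T actual=T -> ctr[0]=3
Ev 8: PC=3 idx=0 pred=T actual=T -> ctr[0]=3

Answer: 3 3 3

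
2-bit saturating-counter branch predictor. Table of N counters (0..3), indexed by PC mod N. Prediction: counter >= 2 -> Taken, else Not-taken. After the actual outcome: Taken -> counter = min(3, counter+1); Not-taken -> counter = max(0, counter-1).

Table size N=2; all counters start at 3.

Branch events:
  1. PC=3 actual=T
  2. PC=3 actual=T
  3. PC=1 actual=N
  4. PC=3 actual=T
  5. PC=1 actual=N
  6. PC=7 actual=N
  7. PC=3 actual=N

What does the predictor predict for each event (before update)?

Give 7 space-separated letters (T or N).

Ev 1: PC=3 idx=1 pred=T actual=T -> ctr[1]=3
Ev 2: PC=3 idx=1 pred=T actual=T -> ctr[1]=3
Ev 3: PC=1 idx=1 pred=T actual=N -> ctr[1]=2
Ev 4: PC=3 idx=1 pred=T actual=T -> ctr[1]=3
Ev 5: PC=1 idx=1 pred=T actual=N -> ctr[1]=2
Ev 6: PC=7 idx=1 pred=T actual=N -> ctr[1]=1
Ev 7: PC=3 idx=1 pred=N actual=N -> ctr[1]=0

Answer: T T T T T T N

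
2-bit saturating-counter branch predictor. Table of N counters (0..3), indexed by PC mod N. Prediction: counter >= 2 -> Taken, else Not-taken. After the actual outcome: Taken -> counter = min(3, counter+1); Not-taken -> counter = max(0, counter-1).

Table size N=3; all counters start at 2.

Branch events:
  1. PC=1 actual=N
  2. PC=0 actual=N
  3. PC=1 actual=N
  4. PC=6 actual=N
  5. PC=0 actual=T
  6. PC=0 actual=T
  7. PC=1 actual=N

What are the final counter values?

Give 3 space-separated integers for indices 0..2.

Answer: 2 0 2

Derivation:
Ev 1: PC=1 idx=1 pred=T actual=N -> ctr[1]=1
Ev 2: PC=0 idx=0 pred=T actual=N -> ctr[0]=1
Ev 3: PC=1 idx=1 pred=N actual=N -> ctr[1]=0
Ev 4: PC=6 idx=0 pred=N actual=N -> ctr[0]=0
Ev 5: PC=0 idx=0 pred=N actual=T -> ctr[0]=1
Ev 6: PC=0 idx=0 pred=N actual=T -> ctr[0]=2
Ev 7: PC=1 idx=1 pred=N actual=N -> ctr[1]=0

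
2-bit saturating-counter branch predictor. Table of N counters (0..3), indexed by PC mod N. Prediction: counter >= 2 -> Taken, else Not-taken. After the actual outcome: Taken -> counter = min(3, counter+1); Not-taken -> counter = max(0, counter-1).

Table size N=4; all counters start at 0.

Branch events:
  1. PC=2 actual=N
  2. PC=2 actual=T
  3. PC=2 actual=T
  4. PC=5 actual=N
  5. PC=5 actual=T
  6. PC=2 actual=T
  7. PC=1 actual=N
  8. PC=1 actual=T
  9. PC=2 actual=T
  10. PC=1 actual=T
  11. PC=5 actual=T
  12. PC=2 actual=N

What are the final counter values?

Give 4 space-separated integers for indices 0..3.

Ev 1: PC=2 idx=2 pred=N actual=N -> ctr[2]=0
Ev 2: PC=2 idx=2 pred=N actual=T -> ctr[2]=1
Ev 3: PC=2 idx=2 pred=N actual=T -> ctr[2]=2
Ev 4: PC=5 idx=1 pred=N actual=N -> ctr[1]=0
Ev 5: PC=5 idx=1 pred=N actual=T -> ctr[1]=1
Ev 6: PC=2 idx=2 pred=T actual=T -> ctr[2]=3
Ev 7: PC=1 idx=1 pred=N actual=N -> ctr[1]=0
Ev 8: PC=1 idx=1 pred=N actual=T -> ctr[1]=1
Ev 9: PC=2 idx=2 pred=T actual=T -> ctr[2]=3
Ev 10: PC=1 idx=1 pred=N actual=T -> ctr[1]=2
Ev 11: PC=5 idx=1 pred=T actual=T -> ctr[1]=3
Ev 12: PC=2 idx=2 pred=T actual=N -> ctr[2]=2

Answer: 0 3 2 0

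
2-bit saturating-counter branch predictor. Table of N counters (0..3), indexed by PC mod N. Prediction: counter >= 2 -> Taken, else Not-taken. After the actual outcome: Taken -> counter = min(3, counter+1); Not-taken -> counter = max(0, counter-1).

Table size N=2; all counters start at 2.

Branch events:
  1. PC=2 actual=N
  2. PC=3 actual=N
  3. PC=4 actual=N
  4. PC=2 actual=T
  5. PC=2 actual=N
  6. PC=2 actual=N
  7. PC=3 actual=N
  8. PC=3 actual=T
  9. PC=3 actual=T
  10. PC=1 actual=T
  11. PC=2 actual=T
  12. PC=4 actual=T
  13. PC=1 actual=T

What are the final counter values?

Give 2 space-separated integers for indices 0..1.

Answer: 2 3

Derivation:
Ev 1: PC=2 idx=0 pred=T actual=N -> ctr[0]=1
Ev 2: PC=3 idx=1 pred=T actual=N -> ctr[1]=1
Ev 3: PC=4 idx=0 pred=N actual=N -> ctr[0]=0
Ev 4: PC=2 idx=0 pred=N actual=T -> ctr[0]=1
Ev 5: PC=2 idx=0 pred=N actual=N -> ctr[0]=0
Ev 6: PC=2 idx=0 pred=N actual=N -> ctr[0]=0
Ev 7: PC=3 idx=1 pred=N actual=N -> ctr[1]=0
Ev 8: PC=3 idx=1 pred=N actual=T -> ctr[1]=1
Ev 9: PC=3 idx=1 pred=N actual=T -> ctr[1]=2
Ev 10: PC=1 idx=1 pred=T actual=T -> ctr[1]=3
Ev 11: PC=2 idx=0 pred=N actual=T -> ctr[0]=1
Ev 12: PC=4 idx=0 pred=N actual=T -> ctr[0]=2
Ev 13: PC=1 idx=1 pred=T actual=T -> ctr[1]=3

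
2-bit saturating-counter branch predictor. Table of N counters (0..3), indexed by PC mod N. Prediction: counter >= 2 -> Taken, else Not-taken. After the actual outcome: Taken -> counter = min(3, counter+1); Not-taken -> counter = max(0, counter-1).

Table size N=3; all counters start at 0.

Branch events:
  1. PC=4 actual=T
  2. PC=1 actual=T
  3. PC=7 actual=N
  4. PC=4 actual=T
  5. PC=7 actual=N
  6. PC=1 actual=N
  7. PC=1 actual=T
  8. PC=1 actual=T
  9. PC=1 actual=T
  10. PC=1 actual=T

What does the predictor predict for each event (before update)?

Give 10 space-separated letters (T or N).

Answer: N N T N T N N N T T

Derivation:
Ev 1: PC=4 idx=1 pred=N actual=T -> ctr[1]=1
Ev 2: PC=1 idx=1 pred=N actual=T -> ctr[1]=2
Ev 3: PC=7 idx=1 pred=T actual=N -> ctr[1]=1
Ev 4: PC=4 idx=1 pred=N actual=T -> ctr[1]=2
Ev 5: PC=7 idx=1 pred=T actual=N -> ctr[1]=1
Ev 6: PC=1 idx=1 pred=N actual=N -> ctr[1]=0
Ev 7: PC=1 idx=1 pred=N actual=T -> ctr[1]=1
Ev 8: PC=1 idx=1 pred=N actual=T -> ctr[1]=2
Ev 9: PC=1 idx=1 pred=T actual=T -> ctr[1]=3
Ev 10: PC=1 idx=1 pred=T actual=T -> ctr[1]=3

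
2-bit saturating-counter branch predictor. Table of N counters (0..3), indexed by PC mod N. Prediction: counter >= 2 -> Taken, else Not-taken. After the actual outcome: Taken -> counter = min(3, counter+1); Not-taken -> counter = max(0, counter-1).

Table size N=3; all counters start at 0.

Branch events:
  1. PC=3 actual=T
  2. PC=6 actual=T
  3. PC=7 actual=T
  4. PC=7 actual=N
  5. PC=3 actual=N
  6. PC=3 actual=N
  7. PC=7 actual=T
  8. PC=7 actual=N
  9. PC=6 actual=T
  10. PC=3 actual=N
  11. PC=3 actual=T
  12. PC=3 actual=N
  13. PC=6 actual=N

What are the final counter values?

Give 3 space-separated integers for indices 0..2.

Answer: 0 0 0

Derivation:
Ev 1: PC=3 idx=0 pred=N actual=T -> ctr[0]=1
Ev 2: PC=6 idx=0 pred=N actual=T -> ctr[0]=2
Ev 3: PC=7 idx=1 pred=N actual=T -> ctr[1]=1
Ev 4: PC=7 idx=1 pred=N actual=N -> ctr[1]=0
Ev 5: PC=3 idx=0 pred=T actual=N -> ctr[0]=1
Ev 6: PC=3 idx=0 pred=N actual=N -> ctr[0]=0
Ev 7: PC=7 idx=1 pred=N actual=T -> ctr[1]=1
Ev 8: PC=7 idx=1 pred=N actual=N -> ctr[1]=0
Ev 9: PC=6 idx=0 pred=N actual=T -> ctr[0]=1
Ev 10: PC=3 idx=0 pred=N actual=N -> ctr[0]=0
Ev 11: PC=3 idx=0 pred=N actual=T -> ctr[0]=1
Ev 12: PC=3 idx=0 pred=N actual=N -> ctr[0]=0
Ev 13: PC=6 idx=0 pred=N actual=N -> ctr[0]=0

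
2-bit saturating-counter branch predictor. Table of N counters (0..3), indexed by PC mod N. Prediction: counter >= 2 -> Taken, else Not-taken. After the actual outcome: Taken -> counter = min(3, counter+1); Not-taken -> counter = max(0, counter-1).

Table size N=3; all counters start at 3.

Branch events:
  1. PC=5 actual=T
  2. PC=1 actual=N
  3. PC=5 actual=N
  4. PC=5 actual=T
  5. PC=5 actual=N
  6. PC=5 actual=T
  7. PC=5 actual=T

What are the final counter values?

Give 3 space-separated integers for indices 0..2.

Answer: 3 2 3

Derivation:
Ev 1: PC=5 idx=2 pred=T actual=T -> ctr[2]=3
Ev 2: PC=1 idx=1 pred=T actual=N -> ctr[1]=2
Ev 3: PC=5 idx=2 pred=T actual=N -> ctr[2]=2
Ev 4: PC=5 idx=2 pred=T actual=T -> ctr[2]=3
Ev 5: PC=5 idx=2 pred=T actual=N -> ctr[2]=2
Ev 6: PC=5 idx=2 pred=T actual=T -> ctr[2]=3
Ev 7: PC=5 idx=2 pred=T actual=T -> ctr[2]=3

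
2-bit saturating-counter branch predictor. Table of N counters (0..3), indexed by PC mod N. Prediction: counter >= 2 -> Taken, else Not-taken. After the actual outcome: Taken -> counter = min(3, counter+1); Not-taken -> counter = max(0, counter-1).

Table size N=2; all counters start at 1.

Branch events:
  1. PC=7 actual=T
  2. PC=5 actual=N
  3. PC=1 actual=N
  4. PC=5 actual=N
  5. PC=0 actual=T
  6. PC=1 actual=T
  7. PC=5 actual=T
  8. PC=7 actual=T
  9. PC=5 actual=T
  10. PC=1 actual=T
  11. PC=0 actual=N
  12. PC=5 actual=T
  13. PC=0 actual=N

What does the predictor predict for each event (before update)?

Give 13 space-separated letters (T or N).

Answer: N T N N N N N T T T T T N

Derivation:
Ev 1: PC=7 idx=1 pred=N actual=T -> ctr[1]=2
Ev 2: PC=5 idx=1 pred=T actual=N -> ctr[1]=1
Ev 3: PC=1 idx=1 pred=N actual=N -> ctr[1]=0
Ev 4: PC=5 idx=1 pred=N actual=N -> ctr[1]=0
Ev 5: PC=0 idx=0 pred=N actual=T -> ctr[0]=2
Ev 6: PC=1 idx=1 pred=N actual=T -> ctr[1]=1
Ev 7: PC=5 idx=1 pred=N actual=T -> ctr[1]=2
Ev 8: PC=7 idx=1 pred=T actual=T -> ctr[1]=3
Ev 9: PC=5 idx=1 pred=T actual=T -> ctr[1]=3
Ev 10: PC=1 idx=1 pred=T actual=T -> ctr[1]=3
Ev 11: PC=0 idx=0 pred=T actual=N -> ctr[0]=1
Ev 12: PC=5 idx=1 pred=T actual=T -> ctr[1]=3
Ev 13: PC=0 idx=0 pred=N actual=N -> ctr[0]=0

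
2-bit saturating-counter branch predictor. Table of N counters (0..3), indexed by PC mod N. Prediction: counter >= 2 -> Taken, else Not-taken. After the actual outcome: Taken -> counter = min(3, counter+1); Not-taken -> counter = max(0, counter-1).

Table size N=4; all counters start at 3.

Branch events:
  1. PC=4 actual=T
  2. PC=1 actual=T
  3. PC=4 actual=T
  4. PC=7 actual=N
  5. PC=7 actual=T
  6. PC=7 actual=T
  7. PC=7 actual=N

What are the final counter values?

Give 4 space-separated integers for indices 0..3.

Ev 1: PC=4 idx=0 pred=T actual=T -> ctr[0]=3
Ev 2: PC=1 idx=1 pred=T actual=T -> ctr[1]=3
Ev 3: PC=4 idx=0 pred=T actual=T -> ctr[0]=3
Ev 4: PC=7 idx=3 pred=T actual=N -> ctr[3]=2
Ev 5: PC=7 idx=3 pred=T actual=T -> ctr[3]=3
Ev 6: PC=7 idx=3 pred=T actual=T -> ctr[3]=3
Ev 7: PC=7 idx=3 pred=T actual=N -> ctr[3]=2

Answer: 3 3 3 2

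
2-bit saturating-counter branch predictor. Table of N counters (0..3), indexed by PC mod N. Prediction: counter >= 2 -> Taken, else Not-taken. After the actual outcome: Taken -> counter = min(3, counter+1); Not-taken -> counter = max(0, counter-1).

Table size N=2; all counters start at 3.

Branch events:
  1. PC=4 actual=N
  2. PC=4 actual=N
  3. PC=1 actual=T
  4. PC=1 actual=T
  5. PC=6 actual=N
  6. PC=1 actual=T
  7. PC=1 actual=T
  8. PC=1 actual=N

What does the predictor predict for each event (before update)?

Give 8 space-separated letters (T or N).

Answer: T T T T N T T T

Derivation:
Ev 1: PC=4 idx=0 pred=T actual=N -> ctr[0]=2
Ev 2: PC=4 idx=0 pred=T actual=N -> ctr[0]=1
Ev 3: PC=1 idx=1 pred=T actual=T -> ctr[1]=3
Ev 4: PC=1 idx=1 pred=T actual=T -> ctr[1]=3
Ev 5: PC=6 idx=0 pred=N actual=N -> ctr[0]=0
Ev 6: PC=1 idx=1 pred=T actual=T -> ctr[1]=3
Ev 7: PC=1 idx=1 pred=T actual=T -> ctr[1]=3
Ev 8: PC=1 idx=1 pred=T actual=N -> ctr[1]=2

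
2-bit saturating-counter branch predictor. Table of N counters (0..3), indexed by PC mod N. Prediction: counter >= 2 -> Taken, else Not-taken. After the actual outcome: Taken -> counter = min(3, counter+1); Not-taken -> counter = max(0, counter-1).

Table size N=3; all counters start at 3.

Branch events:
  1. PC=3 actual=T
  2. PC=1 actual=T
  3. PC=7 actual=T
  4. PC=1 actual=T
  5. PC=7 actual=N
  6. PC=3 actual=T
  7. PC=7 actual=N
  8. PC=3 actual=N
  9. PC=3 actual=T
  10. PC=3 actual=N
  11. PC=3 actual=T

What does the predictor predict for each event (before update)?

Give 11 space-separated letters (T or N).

Answer: T T T T T T T T T T T

Derivation:
Ev 1: PC=3 idx=0 pred=T actual=T -> ctr[0]=3
Ev 2: PC=1 idx=1 pred=T actual=T -> ctr[1]=3
Ev 3: PC=7 idx=1 pred=T actual=T -> ctr[1]=3
Ev 4: PC=1 idx=1 pred=T actual=T -> ctr[1]=3
Ev 5: PC=7 idx=1 pred=T actual=N -> ctr[1]=2
Ev 6: PC=3 idx=0 pred=T actual=T -> ctr[0]=3
Ev 7: PC=7 idx=1 pred=T actual=N -> ctr[1]=1
Ev 8: PC=3 idx=0 pred=T actual=N -> ctr[0]=2
Ev 9: PC=3 idx=0 pred=T actual=T -> ctr[0]=3
Ev 10: PC=3 idx=0 pred=T actual=N -> ctr[0]=2
Ev 11: PC=3 idx=0 pred=T actual=T -> ctr[0]=3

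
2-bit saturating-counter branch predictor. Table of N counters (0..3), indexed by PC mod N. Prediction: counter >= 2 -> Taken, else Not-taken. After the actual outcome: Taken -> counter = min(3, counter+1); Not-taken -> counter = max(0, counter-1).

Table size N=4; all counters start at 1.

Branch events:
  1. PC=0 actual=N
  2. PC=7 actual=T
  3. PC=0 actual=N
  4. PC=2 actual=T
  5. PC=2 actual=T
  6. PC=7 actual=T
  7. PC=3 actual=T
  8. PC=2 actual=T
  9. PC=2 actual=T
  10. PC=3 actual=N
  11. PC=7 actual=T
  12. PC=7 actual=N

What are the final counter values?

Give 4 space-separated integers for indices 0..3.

Answer: 0 1 3 2

Derivation:
Ev 1: PC=0 idx=0 pred=N actual=N -> ctr[0]=0
Ev 2: PC=7 idx=3 pred=N actual=T -> ctr[3]=2
Ev 3: PC=0 idx=0 pred=N actual=N -> ctr[0]=0
Ev 4: PC=2 idx=2 pred=N actual=T -> ctr[2]=2
Ev 5: PC=2 idx=2 pred=T actual=T -> ctr[2]=3
Ev 6: PC=7 idx=3 pred=T actual=T -> ctr[3]=3
Ev 7: PC=3 idx=3 pred=T actual=T -> ctr[3]=3
Ev 8: PC=2 idx=2 pred=T actual=T -> ctr[2]=3
Ev 9: PC=2 idx=2 pred=T actual=T -> ctr[2]=3
Ev 10: PC=3 idx=3 pred=T actual=N -> ctr[3]=2
Ev 11: PC=7 idx=3 pred=T actual=T -> ctr[3]=3
Ev 12: PC=7 idx=3 pred=T actual=N -> ctr[3]=2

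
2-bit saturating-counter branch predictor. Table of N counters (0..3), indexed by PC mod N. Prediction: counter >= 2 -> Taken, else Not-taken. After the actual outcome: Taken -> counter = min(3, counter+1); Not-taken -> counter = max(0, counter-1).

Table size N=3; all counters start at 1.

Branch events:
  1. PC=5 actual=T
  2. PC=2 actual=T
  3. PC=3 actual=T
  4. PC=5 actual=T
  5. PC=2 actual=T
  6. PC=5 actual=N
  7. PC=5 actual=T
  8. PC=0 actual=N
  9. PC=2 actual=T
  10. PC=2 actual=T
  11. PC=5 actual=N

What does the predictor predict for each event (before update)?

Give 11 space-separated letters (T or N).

Ev 1: PC=5 idx=2 pred=N actual=T -> ctr[2]=2
Ev 2: PC=2 idx=2 pred=T actual=T -> ctr[2]=3
Ev 3: PC=3 idx=0 pred=N actual=T -> ctr[0]=2
Ev 4: PC=5 idx=2 pred=T actual=T -> ctr[2]=3
Ev 5: PC=2 idx=2 pred=T actual=T -> ctr[2]=3
Ev 6: PC=5 idx=2 pred=T actual=N -> ctr[2]=2
Ev 7: PC=5 idx=2 pred=T actual=T -> ctr[2]=3
Ev 8: PC=0 idx=0 pred=T actual=N -> ctr[0]=1
Ev 9: PC=2 idx=2 pred=T actual=T -> ctr[2]=3
Ev 10: PC=2 idx=2 pred=T actual=T -> ctr[2]=3
Ev 11: PC=5 idx=2 pred=T actual=N -> ctr[2]=2

Answer: N T N T T T T T T T T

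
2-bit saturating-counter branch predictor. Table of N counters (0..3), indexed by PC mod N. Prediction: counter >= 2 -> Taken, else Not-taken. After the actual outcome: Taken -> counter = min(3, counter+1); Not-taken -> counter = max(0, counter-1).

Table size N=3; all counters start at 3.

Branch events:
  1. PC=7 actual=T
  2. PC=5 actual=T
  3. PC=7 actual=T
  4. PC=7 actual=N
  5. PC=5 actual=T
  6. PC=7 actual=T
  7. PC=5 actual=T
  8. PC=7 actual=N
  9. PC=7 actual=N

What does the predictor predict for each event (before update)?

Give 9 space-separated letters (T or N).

Answer: T T T T T T T T T

Derivation:
Ev 1: PC=7 idx=1 pred=T actual=T -> ctr[1]=3
Ev 2: PC=5 idx=2 pred=T actual=T -> ctr[2]=3
Ev 3: PC=7 idx=1 pred=T actual=T -> ctr[1]=3
Ev 4: PC=7 idx=1 pred=T actual=N -> ctr[1]=2
Ev 5: PC=5 idx=2 pred=T actual=T -> ctr[2]=3
Ev 6: PC=7 idx=1 pred=T actual=T -> ctr[1]=3
Ev 7: PC=5 idx=2 pred=T actual=T -> ctr[2]=3
Ev 8: PC=7 idx=1 pred=T actual=N -> ctr[1]=2
Ev 9: PC=7 idx=1 pred=T actual=N -> ctr[1]=1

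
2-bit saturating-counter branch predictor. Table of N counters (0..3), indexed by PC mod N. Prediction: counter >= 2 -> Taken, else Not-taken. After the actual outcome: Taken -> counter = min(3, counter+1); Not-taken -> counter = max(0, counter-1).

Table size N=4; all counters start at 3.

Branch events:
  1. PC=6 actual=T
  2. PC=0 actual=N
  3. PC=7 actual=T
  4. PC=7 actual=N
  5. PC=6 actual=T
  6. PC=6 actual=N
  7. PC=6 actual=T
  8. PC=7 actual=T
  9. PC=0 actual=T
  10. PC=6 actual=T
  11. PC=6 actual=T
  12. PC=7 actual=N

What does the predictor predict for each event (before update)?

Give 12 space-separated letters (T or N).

Answer: T T T T T T T T T T T T

Derivation:
Ev 1: PC=6 idx=2 pred=T actual=T -> ctr[2]=3
Ev 2: PC=0 idx=0 pred=T actual=N -> ctr[0]=2
Ev 3: PC=7 idx=3 pred=T actual=T -> ctr[3]=3
Ev 4: PC=7 idx=3 pred=T actual=N -> ctr[3]=2
Ev 5: PC=6 idx=2 pred=T actual=T -> ctr[2]=3
Ev 6: PC=6 idx=2 pred=T actual=N -> ctr[2]=2
Ev 7: PC=6 idx=2 pred=T actual=T -> ctr[2]=3
Ev 8: PC=7 idx=3 pred=T actual=T -> ctr[3]=3
Ev 9: PC=0 idx=0 pred=T actual=T -> ctr[0]=3
Ev 10: PC=6 idx=2 pred=T actual=T -> ctr[2]=3
Ev 11: PC=6 idx=2 pred=T actual=T -> ctr[2]=3
Ev 12: PC=7 idx=3 pred=T actual=N -> ctr[3]=2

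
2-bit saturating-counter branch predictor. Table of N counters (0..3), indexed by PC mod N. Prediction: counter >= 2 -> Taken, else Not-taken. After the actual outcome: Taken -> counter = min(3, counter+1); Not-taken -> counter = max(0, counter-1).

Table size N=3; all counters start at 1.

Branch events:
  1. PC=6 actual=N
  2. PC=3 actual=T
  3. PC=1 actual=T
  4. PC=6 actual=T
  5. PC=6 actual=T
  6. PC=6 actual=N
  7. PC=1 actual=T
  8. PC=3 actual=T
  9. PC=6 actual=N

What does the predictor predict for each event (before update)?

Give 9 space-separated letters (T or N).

Ev 1: PC=6 idx=0 pred=N actual=N -> ctr[0]=0
Ev 2: PC=3 idx=0 pred=N actual=T -> ctr[0]=1
Ev 3: PC=1 idx=1 pred=N actual=T -> ctr[1]=2
Ev 4: PC=6 idx=0 pred=N actual=T -> ctr[0]=2
Ev 5: PC=6 idx=0 pred=T actual=T -> ctr[0]=3
Ev 6: PC=6 idx=0 pred=T actual=N -> ctr[0]=2
Ev 7: PC=1 idx=1 pred=T actual=T -> ctr[1]=3
Ev 8: PC=3 idx=0 pred=T actual=T -> ctr[0]=3
Ev 9: PC=6 idx=0 pred=T actual=N -> ctr[0]=2

Answer: N N N N T T T T T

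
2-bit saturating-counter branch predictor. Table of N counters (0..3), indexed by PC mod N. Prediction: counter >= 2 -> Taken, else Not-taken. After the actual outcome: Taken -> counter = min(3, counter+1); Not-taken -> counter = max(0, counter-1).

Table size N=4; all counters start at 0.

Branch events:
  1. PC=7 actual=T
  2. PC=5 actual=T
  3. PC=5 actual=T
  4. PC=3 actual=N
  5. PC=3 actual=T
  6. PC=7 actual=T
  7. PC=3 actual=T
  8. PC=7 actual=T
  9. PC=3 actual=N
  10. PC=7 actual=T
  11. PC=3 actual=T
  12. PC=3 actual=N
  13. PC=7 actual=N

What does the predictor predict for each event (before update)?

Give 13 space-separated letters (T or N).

Answer: N N N N N N T T T T T T T

Derivation:
Ev 1: PC=7 idx=3 pred=N actual=T -> ctr[3]=1
Ev 2: PC=5 idx=1 pred=N actual=T -> ctr[1]=1
Ev 3: PC=5 idx=1 pred=N actual=T -> ctr[1]=2
Ev 4: PC=3 idx=3 pred=N actual=N -> ctr[3]=0
Ev 5: PC=3 idx=3 pred=N actual=T -> ctr[3]=1
Ev 6: PC=7 idx=3 pred=N actual=T -> ctr[3]=2
Ev 7: PC=3 idx=3 pred=T actual=T -> ctr[3]=3
Ev 8: PC=7 idx=3 pred=T actual=T -> ctr[3]=3
Ev 9: PC=3 idx=3 pred=T actual=N -> ctr[3]=2
Ev 10: PC=7 idx=3 pred=T actual=T -> ctr[3]=3
Ev 11: PC=3 idx=3 pred=T actual=T -> ctr[3]=3
Ev 12: PC=3 idx=3 pred=T actual=N -> ctr[3]=2
Ev 13: PC=7 idx=3 pred=T actual=N -> ctr[3]=1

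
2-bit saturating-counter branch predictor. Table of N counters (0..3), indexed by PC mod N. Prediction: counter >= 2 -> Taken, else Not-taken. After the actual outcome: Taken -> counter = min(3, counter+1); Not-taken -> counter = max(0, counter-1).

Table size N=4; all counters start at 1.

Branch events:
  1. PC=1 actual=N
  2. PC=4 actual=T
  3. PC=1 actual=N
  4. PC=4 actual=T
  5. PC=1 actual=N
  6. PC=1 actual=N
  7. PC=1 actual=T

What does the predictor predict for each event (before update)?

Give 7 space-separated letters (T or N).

Answer: N N N T N N N

Derivation:
Ev 1: PC=1 idx=1 pred=N actual=N -> ctr[1]=0
Ev 2: PC=4 idx=0 pred=N actual=T -> ctr[0]=2
Ev 3: PC=1 idx=1 pred=N actual=N -> ctr[1]=0
Ev 4: PC=4 idx=0 pred=T actual=T -> ctr[0]=3
Ev 5: PC=1 idx=1 pred=N actual=N -> ctr[1]=0
Ev 6: PC=1 idx=1 pred=N actual=N -> ctr[1]=0
Ev 7: PC=1 idx=1 pred=N actual=T -> ctr[1]=1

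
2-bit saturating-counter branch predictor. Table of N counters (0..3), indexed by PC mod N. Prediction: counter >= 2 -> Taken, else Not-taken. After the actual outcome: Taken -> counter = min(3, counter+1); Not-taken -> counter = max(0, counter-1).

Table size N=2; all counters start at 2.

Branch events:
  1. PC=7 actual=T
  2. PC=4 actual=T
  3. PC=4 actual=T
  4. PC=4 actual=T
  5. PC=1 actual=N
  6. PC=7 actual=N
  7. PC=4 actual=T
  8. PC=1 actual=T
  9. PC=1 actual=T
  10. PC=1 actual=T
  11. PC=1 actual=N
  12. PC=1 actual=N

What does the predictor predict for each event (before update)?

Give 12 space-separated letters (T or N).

Ev 1: PC=7 idx=1 pred=T actual=T -> ctr[1]=3
Ev 2: PC=4 idx=0 pred=T actual=T -> ctr[0]=3
Ev 3: PC=4 idx=0 pred=T actual=T -> ctr[0]=3
Ev 4: PC=4 idx=0 pred=T actual=T -> ctr[0]=3
Ev 5: PC=1 idx=1 pred=T actual=N -> ctr[1]=2
Ev 6: PC=7 idx=1 pred=T actual=N -> ctr[1]=1
Ev 7: PC=4 idx=0 pred=T actual=T -> ctr[0]=3
Ev 8: PC=1 idx=1 pred=N actual=T -> ctr[1]=2
Ev 9: PC=1 idx=1 pred=T actual=T -> ctr[1]=3
Ev 10: PC=1 idx=1 pred=T actual=T -> ctr[1]=3
Ev 11: PC=1 idx=1 pred=T actual=N -> ctr[1]=2
Ev 12: PC=1 idx=1 pred=T actual=N -> ctr[1]=1

Answer: T T T T T T T N T T T T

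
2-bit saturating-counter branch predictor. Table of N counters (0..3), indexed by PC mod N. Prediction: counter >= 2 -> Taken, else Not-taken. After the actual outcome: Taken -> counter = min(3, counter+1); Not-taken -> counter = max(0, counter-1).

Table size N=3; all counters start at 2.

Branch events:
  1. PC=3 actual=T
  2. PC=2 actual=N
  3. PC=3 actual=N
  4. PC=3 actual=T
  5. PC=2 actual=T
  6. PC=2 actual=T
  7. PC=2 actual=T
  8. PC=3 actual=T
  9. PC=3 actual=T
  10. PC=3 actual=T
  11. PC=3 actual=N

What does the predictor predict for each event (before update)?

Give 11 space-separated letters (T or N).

Answer: T T T T N T T T T T T

Derivation:
Ev 1: PC=3 idx=0 pred=T actual=T -> ctr[0]=3
Ev 2: PC=2 idx=2 pred=T actual=N -> ctr[2]=1
Ev 3: PC=3 idx=0 pred=T actual=N -> ctr[0]=2
Ev 4: PC=3 idx=0 pred=T actual=T -> ctr[0]=3
Ev 5: PC=2 idx=2 pred=N actual=T -> ctr[2]=2
Ev 6: PC=2 idx=2 pred=T actual=T -> ctr[2]=3
Ev 7: PC=2 idx=2 pred=T actual=T -> ctr[2]=3
Ev 8: PC=3 idx=0 pred=T actual=T -> ctr[0]=3
Ev 9: PC=3 idx=0 pred=T actual=T -> ctr[0]=3
Ev 10: PC=3 idx=0 pred=T actual=T -> ctr[0]=3
Ev 11: PC=3 idx=0 pred=T actual=N -> ctr[0]=2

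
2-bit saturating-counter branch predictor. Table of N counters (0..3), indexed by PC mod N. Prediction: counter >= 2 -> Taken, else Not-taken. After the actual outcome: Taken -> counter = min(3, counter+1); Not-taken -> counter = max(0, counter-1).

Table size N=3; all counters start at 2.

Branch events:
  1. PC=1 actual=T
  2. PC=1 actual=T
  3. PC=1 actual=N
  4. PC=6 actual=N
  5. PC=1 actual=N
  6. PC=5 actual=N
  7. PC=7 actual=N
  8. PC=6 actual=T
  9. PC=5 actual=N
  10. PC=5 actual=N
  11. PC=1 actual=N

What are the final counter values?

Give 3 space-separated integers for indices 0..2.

Answer: 2 0 0

Derivation:
Ev 1: PC=1 idx=1 pred=T actual=T -> ctr[1]=3
Ev 2: PC=1 idx=1 pred=T actual=T -> ctr[1]=3
Ev 3: PC=1 idx=1 pred=T actual=N -> ctr[1]=2
Ev 4: PC=6 idx=0 pred=T actual=N -> ctr[0]=1
Ev 5: PC=1 idx=1 pred=T actual=N -> ctr[1]=1
Ev 6: PC=5 idx=2 pred=T actual=N -> ctr[2]=1
Ev 7: PC=7 idx=1 pred=N actual=N -> ctr[1]=0
Ev 8: PC=6 idx=0 pred=N actual=T -> ctr[0]=2
Ev 9: PC=5 idx=2 pred=N actual=N -> ctr[2]=0
Ev 10: PC=5 idx=2 pred=N actual=N -> ctr[2]=0
Ev 11: PC=1 idx=1 pred=N actual=N -> ctr[1]=0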